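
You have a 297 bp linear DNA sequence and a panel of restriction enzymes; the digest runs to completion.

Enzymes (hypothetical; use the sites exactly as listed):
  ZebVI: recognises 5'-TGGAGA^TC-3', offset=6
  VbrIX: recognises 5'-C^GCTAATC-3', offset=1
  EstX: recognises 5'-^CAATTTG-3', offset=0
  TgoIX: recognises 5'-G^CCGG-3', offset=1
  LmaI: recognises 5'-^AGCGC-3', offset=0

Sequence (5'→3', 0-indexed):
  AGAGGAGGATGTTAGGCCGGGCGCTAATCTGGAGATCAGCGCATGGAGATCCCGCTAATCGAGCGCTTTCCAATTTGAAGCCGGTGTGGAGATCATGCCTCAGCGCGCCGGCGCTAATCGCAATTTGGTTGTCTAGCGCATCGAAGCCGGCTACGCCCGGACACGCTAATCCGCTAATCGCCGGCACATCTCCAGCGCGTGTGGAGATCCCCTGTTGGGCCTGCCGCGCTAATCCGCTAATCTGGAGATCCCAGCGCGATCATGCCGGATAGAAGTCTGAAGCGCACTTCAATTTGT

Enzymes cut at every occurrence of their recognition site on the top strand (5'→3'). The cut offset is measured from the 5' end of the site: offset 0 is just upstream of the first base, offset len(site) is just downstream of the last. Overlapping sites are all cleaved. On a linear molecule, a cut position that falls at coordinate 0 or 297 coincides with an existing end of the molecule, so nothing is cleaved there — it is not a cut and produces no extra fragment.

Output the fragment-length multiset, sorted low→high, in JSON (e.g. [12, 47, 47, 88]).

Site scan:
  ZebVI (TGGAGATC, off=6): starts [29, 43, 86, 201, 242] → cuts [35, 49, 92, 207, 248]
  VbrIX (CGCTAATC, off=1): starts [21, 52, 111, 163, 171, 226, 234] → cuts [22, 53, 112, 164, 172, 227, 235]
  EstX (CAATTTG, off=0): starts [70, 120, 289] → cuts [70, 120, 289]
  TgoIX (GCCGG, off=1): starts [15, 79, 106, 145, 179, 263] → cuts [16, 80, 107, 146, 180, 264]
  LmaI (AGCGC, off=0): starts [37, 61, 101, 134, 193, 252, 280] → cuts [37, 61, 101, 134, 193, 252, 280]

Pooled cuts: [16, 22, 35, 37, 49, 53, 61, 70, 80, 92, 101, 107, 112, 120, 134, 146, 164, 172, 180, 193, 207, 227, 235, 248, 252, 264, 280, 289]

Fragment lengths:
  [0,16): 16 bp
  [16,22): 6 bp
  [22,35): 13 bp
  [35,37): 2 bp
  [37,49): 12 bp
  [49,53): 4 bp
  [53,61): 8 bp
  [61,70): 9 bp
  [70,80): 10 bp
  [80,92): 12 bp
  [92,101): 9 bp
  [101,107): 6 bp
  [107,112): 5 bp
  [112,120): 8 bp
  [120,134): 14 bp
  [134,146): 12 bp
  [146,164): 18 bp
  [164,172): 8 bp
  [172,180): 8 bp
  [180,193): 13 bp
  [193,207): 14 bp
  [207,227): 20 bp
  [227,235): 8 bp
  [235,248): 13 bp
  [248,252): 4 bp
  [252,264): 12 bp
  [264,280): 16 bp
  [280,289): 9 bp
  [289,297): 8 bp

[2,4,4,5,6,6,8,8,8,8,8,8,9,9,9,10,12,12,12,12,13,13,13,14,14,16,16,18,20]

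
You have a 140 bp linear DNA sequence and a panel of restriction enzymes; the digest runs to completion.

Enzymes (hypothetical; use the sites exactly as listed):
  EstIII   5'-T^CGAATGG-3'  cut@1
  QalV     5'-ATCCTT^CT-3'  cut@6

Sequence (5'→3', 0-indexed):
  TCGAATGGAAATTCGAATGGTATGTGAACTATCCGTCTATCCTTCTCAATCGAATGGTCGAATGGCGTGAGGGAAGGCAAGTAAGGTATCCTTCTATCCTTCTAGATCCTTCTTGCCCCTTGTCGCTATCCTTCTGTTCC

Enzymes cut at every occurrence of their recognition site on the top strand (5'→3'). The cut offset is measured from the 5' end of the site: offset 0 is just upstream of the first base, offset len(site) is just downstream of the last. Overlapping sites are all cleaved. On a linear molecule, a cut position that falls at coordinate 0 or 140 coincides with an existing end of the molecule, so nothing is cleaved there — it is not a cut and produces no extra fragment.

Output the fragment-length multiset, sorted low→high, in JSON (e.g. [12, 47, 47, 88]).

Scan for sites:
  EstIII TCGAATGG/1: at [0, 12, 49, 57] ⇒ [1, 13, 50, 58]
  QalV ATCCTTCT/6: at [38, 87, 95, 105, 127] ⇒ [44, 93, 101, 111, 133]

Pooled cuts: [1, 13, 44, 50, 58, 93, 101, 111, 133]

Fragment lengths:
  [0,1): 1 bp
  [1,13): 12 bp
  [13,44): 31 bp
  [44,50): 6 bp
  [50,58): 8 bp
  [58,93): 35 bp
  [93,101): 8 bp
  [101,111): 10 bp
  [111,133): 22 bp
  [133,140): 7 bp

[1,6,7,8,8,10,12,22,31,35]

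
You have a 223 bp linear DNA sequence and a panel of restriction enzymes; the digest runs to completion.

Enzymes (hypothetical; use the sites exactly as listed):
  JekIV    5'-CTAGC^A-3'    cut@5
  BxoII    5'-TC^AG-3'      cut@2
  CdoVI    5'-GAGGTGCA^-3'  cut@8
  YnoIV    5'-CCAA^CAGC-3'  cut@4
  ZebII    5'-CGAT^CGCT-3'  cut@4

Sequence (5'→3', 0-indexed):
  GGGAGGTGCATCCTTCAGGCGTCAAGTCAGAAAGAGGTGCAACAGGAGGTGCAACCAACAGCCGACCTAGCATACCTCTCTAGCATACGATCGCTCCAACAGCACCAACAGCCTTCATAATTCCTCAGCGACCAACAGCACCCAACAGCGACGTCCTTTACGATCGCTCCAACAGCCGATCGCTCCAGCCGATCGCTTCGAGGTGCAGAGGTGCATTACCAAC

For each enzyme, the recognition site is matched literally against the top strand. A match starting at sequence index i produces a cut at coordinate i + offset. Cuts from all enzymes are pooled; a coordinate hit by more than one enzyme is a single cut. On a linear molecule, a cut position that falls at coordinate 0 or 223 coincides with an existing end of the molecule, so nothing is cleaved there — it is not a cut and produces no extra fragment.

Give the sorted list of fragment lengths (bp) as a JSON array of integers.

Per-enzyme occurrences:
  JekIV (CTAGCA, off=5): starts [66, 79] → cuts [71, 84]
  BxoII (TCAG, off=2): starts [14, 26, 124] → cuts [16, 28, 126]
  CdoVI (GAGGTGCA, off=8): starts [2, 33, 45, 199, 207] → cuts [10, 41, 53, 207, 215]
  YnoIV (CCAACAGC, off=4): starts [54, 95, 104, 131, 141, 168] → cuts [58, 99, 108, 135, 145, 172]
  ZebII (CGATCGCT, off=4): starts [87, 160, 176, 189] → cuts [91, 164, 180, 193]

All cut coordinates (distinct, sorted): [10, 16, 28, 41, 53, 58, 71, 84, 91, 99, 108, 126, 135, 145, 164, 172, 180, 193, 207, 215]

Fragments:
  [0,10): 10 bp
  [10,16): 6 bp
  [16,28): 12 bp
  [28,41): 13 bp
  [41,53): 12 bp
  [53,58): 5 bp
  [58,71): 13 bp
  [71,84): 13 bp
  [84,91): 7 bp
  [91,99): 8 bp
  [99,108): 9 bp
  [108,126): 18 bp
  [126,135): 9 bp
  [135,145): 10 bp
  [145,164): 19 bp
  [164,172): 8 bp
  [172,180): 8 bp
  [180,193): 13 bp
  [193,207): 14 bp
  [207,215): 8 bp
  [215,223): 8 bp

[5,6,7,8,8,8,8,8,9,9,10,10,12,12,13,13,13,13,14,18,19]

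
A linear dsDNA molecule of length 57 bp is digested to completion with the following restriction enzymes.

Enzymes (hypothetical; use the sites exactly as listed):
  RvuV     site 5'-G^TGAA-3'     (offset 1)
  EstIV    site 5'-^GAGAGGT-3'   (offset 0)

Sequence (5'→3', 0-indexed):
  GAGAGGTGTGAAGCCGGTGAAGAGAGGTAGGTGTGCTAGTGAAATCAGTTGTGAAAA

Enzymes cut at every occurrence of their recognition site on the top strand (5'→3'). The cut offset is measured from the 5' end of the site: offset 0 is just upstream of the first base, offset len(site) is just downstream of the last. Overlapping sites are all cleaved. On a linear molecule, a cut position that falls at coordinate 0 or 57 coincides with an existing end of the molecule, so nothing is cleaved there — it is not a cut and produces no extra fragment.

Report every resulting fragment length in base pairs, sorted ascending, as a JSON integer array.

Site scan:
  RvuV (GTGAA, off=1): starts [7, 16, 38, 50] → cuts [8, 17, 39, 51]
  EstIV (GAGAGGT, off=0): starts [0, 21] → cuts [21] (position 0 is a terminus of the linear molecule — no cut)

Pooled cuts: [8, 17, 21, 39, 51]

Fragments:
  [0,8): 8 bp
  [8,17): 9 bp
  [17,21): 4 bp
  [21,39): 18 bp
  [39,51): 12 bp
  [51,57): 6 bp

[4,6,8,9,12,18]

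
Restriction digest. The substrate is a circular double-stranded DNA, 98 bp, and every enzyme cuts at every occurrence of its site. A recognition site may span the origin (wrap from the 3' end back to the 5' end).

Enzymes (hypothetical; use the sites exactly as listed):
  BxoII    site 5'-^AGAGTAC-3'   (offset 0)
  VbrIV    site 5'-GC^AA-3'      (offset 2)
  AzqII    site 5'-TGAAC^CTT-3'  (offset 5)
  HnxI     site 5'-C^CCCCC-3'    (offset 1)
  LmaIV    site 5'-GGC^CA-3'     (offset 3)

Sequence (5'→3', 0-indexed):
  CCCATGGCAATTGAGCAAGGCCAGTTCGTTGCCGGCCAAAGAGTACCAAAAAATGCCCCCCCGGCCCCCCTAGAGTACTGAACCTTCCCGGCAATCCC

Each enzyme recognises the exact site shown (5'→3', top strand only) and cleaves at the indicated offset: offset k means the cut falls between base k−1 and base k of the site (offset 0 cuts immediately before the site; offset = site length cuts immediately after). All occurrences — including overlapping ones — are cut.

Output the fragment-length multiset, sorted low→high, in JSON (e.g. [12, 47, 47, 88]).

Per-enzyme occurrences:
  BxoII (AGAGTAC, off=0): starts [39, 71] → cuts [39, 71]
  VbrIV (GCAA, off=2): starts [6, 14, 90] → cuts [8, 16, 92]
  AzqII (TGAACCTT, off=5): starts [78] → cuts [83]
  HnxI (CCCCCC, off=1): starts [55, 56, 64, 95] → cuts [56, 57, 65, 96]
  LmaIV (GGCCA, off=3): starts [18, 33] → cuts [21, 36]

Pooled cuts: [8, 16, 21, 36, 39, 56, 57, 65, 71, 83, 92, 96]

Fragment lengths:
  8→16: 8 bp
  16→21: 5 bp
  21→36: 15 bp
  36→39: 3 bp
  39→56: 17 bp
  56→57: 1 bp
  57→65: 8 bp
  65→71: 6 bp
  71→83: 12 bp
  83→92: 9 bp
  92→96: 4 bp
  96→8 (wrap): 98-96+8 = 10 bp

[1,3,4,5,6,8,8,9,10,12,15,17]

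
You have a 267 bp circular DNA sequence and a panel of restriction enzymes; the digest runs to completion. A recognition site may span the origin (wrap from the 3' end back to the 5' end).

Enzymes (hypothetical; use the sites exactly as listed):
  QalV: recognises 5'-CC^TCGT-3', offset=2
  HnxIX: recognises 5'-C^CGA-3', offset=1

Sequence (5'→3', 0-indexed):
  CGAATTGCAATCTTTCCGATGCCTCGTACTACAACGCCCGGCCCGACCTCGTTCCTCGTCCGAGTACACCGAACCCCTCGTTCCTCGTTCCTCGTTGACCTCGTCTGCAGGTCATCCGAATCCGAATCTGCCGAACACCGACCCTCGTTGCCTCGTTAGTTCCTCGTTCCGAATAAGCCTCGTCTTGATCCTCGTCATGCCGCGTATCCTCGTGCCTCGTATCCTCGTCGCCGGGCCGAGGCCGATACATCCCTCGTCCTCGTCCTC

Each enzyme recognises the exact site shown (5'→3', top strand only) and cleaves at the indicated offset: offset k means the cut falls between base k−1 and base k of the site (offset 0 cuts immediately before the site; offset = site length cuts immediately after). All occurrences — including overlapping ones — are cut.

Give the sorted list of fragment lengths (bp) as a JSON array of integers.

Scan for sites:
  QalV (CCTCGT, off=2): starts [21, 46, 53, 75, 82, 89, 98, 142, 150, 161, 177, 189, 207, 214, 222, 251, 257] → cuts [23, 48, 55, 77, 84, 91, 100, 144, 152, 163, 179, 191, 209, 216, 224, 253, 259]
  HnxIX (CCGA, off=1): starts [15, 42, 59, 68, 115, 121, 130, 137, 168, 235, 241, 266] → cuts [0, 16, 43, 60, 69, 116, 122, 131, 138, 169, 236, 242]

All cut coordinates (distinct, sorted): [0, 16, 23, 43, 48, 55, 60, 69, 77, 84, 91, 100, 116, 122, 131, 138, 144, 152, 163, 169, 179, 191, 209, 216, 224, 236, 242, 253, 259]

Fragment lengths:
  0→16: 16 bp
  16→23: 7 bp
  23→43: 20 bp
  43→48: 5 bp
  48→55: 7 bp
  55→60: 5 bp
  60→69: 9 bp
  69→77: 8 bp
  77→84: 7 bp
  84→91: 7 bp
  91→100: 9 bp
  100→116: 16 bp
  116→122: 6 bp
  122→131: 9 bp
  131→138: 7 bp
  138→144: 6 bp
  144→152: 8 bp
  152→163: 11 bp
  163→169: 6 bp
  169→179: 10 bp
  179→191: 12 bp
  191→209: 18 bp
  209→216: 7 bp
  216→224: 8 bp
  224→236: 12 bp
  236→242: 6 bp
  242→253: 11 bp
  253→259: 6 bp
  259→0 (wrap): 267-259+0 = 8 bp

[5,5,6,6,6,6,6,7,7,7,7,7,7,8,8,8,8,9,9,9,10,11,11,12,12,16,16,18,20]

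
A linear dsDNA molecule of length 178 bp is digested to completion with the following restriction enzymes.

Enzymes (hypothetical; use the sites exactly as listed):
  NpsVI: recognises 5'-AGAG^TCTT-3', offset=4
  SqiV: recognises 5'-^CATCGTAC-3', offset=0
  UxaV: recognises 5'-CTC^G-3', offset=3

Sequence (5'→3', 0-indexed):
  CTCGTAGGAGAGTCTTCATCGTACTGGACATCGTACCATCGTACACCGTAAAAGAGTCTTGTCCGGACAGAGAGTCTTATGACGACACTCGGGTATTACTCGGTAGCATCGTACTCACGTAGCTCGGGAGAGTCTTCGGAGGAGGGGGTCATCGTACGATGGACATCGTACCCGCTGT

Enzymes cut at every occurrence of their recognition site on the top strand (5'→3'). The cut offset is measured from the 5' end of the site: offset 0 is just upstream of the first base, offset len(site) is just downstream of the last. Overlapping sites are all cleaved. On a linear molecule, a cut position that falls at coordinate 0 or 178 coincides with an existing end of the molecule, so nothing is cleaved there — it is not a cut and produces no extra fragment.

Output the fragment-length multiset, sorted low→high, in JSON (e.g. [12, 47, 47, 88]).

[3,4,5,7,8,9,11,12,14,15,16,17,18,19,20]

Per-enzyme occurrences:
  NpsVI AGAGTCTT/4: at [8, 52, 70, 128] ⇒ [12, 56, 74, 132]
  SqiV CATCGTAC/0: at [16, 28, 36, 106, 149, 163] ⇒ [16, 28, 36, 106, 149, 163]
  UxaV CTCG/3: at [0, 87, 98, 122] ⇒ [3, 90, 101, 125]

All cut coordinates (distinct, sorted): [3, 12, 16, 28, 36, 56, 74, 90, 101, 106, 125, 132, 149, 163]

Fragments:
  [0,3): 3 bp
  [3,12): 9 bp
  [12,16): 4 bp
  [16,28): 12 bp
  [28,36): 8 bp
  [36,56): 20 bp
  [56,74): 18 bp
  [74,90): 16 bp
  [90,101): 11 bp
  [101,106): 5 bp
  [106,125): 19 bp
  [125,132): 7 bp
  [132,149): 17 bp
  [149,163): 14 bp
  [163,178): 15 bp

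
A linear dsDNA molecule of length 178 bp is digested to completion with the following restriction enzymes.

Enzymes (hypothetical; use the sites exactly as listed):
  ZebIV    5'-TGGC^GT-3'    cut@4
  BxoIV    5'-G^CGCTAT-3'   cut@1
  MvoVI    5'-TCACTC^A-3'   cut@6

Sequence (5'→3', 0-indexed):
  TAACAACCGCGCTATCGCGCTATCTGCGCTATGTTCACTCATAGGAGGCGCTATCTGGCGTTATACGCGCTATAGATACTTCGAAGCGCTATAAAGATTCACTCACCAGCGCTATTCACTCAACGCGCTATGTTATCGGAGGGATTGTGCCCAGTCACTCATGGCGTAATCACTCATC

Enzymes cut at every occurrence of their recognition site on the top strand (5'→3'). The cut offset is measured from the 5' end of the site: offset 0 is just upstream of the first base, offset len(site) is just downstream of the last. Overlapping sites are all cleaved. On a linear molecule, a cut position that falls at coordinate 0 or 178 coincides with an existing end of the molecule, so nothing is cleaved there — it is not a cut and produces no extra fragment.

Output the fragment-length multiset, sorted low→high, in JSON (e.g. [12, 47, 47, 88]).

[3,4,5,5,8,8,8,9,9,10,11,12,14,18,19,35]

Scan for sites:
  ZebIV (TGGCGT, off=4): starts [55, 161] → cuts [59, 165]
  BxoIV (GCGCTAT, off=1): starts [8, 16, 25, 47, 66, 85, 108, 124] → cuts [9, 17, 26, 48, 67, 86, 109, 125]
  MvoVI (TCACTCA, off=6): starts [34, 98, 115, 154, 169] → cuts [40, 104, 121, 160, 175]

All cut coordinates (distinct, sorted): [9, 17, 26, 40, 48, 59, 67, 86, 104, 109, 121, 125, 160, 165, 175]

Fragment lengths:
  [0,9): 9 bp
  [9,17): 8 bp
  [17,26): 9 bp
  [26,40): 14 bp
  [40,48): 8 bp
  [48,59): 11 bp
  [59,67): 8 bp
  [67,86): 19 bp
  [86,104): 18 bp
  [104,109): 5 bp
  [109,121): 12 bp
  [121,125): 4 bp
  [125,160): 35 bp
  [160,165): 5 bp
  [165,175): 10 bp
  [175,178): 3 bp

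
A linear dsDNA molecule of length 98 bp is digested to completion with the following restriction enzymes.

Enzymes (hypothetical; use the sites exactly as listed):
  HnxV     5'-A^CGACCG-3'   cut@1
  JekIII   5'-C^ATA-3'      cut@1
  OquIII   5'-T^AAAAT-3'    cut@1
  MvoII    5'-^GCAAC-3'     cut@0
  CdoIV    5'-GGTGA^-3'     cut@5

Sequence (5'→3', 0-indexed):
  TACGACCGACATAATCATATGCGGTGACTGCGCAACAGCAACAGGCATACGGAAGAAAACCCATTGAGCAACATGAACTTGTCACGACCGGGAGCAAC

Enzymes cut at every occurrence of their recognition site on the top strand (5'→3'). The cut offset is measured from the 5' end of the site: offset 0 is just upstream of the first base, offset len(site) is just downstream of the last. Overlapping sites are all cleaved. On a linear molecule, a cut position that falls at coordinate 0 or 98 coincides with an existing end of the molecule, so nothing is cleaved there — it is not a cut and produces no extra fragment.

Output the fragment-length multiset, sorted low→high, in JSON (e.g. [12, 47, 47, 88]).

[2,4,5,6,6,8,9,9,11,17,21]

Per-enzyme occurrences:
  HnxV ACGACCG/1: at [1, 83] ⇒ [2, 84]
  JekIII CATA/1: at [9, 15, 45] ⇒ [10, 16, 46]
  OquIII (TAAAAT, off=1): no sites
  MvoII GCAAC/0: at [31, 37, 67, 93] ⇒ [31, 37, 67, 93]
  CdoIV GGTGA/5: at [22] ⇒ [27]

Pooled cuts: [2, 10, 16, 27, 31, 37, 46, 67, 84, 93]

Fragment lengths:
  [0,2): 2 bp
  [2,10): 8 bp
  [10,16): 6 bp
  [16,27): 11 bp
  [27,31): 4 bp
  [31,37): 6 bp
  [37,46): 9 bp
  [46,67): 21 bp
  [67,84): 17 bp
  [84,93): 9 bp
  [93,98): 5 bp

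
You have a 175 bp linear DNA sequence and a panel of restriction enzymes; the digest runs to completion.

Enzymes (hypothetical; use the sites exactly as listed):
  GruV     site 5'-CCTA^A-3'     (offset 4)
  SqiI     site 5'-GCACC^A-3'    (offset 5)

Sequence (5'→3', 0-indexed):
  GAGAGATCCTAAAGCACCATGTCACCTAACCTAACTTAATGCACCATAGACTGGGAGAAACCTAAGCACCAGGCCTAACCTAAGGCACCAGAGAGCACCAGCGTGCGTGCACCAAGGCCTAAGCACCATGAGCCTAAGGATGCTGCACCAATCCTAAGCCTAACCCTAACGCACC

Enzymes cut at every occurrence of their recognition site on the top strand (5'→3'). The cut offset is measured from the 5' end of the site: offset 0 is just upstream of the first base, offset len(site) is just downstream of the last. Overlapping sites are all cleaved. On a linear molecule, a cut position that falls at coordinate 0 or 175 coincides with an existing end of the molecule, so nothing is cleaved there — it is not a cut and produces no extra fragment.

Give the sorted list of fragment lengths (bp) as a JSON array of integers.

[5,5,6,6,6,6,7,7,7,7,7,8,9,10,10,11,12,13,14,19]

Scan for sites:
  GruV (CCTAA, off=4): starts [7, 24, 29, 60, 73, 78, 117, 132, 152, 158, 164] → cuts [11, 28, 33, 64, 77, 82, 121, 136, 156, 162, 168]
  SqiI (GCACCA, off=5): starts [13, 40, 65, 84, 94, 108, 122, 144] → cuts [18, 45, 70, 89, 99, 113, 127, 149]

Pooled cuts: [11, 18, 28, 33, 45, 64, 70, 77, 82, 89, 99, 113, 121, 127, 136, 149, 156, 162, 168]

Fragment lengths:
  [0,11): 11 bp
  [11,18): 7 bp
  [18,28): 10 bp
  [28,33): 5 bp
  [33,45): 12 bp
  [45,64): 19 bp
  [64,70): 6 bp
  [70,77): 7 bp
  [77,82): 5 bp
  [82,89): 7 bp
  [89,99): 10 bp
  [99,113): 14 bp
  [113,121): 8 bp
  [121,127): 6 bp
  [127,136): 9 bp
  [136,149): 13 bp
  [149,156): 7 bp
  [156,162): 6 bp
  [162,168): 6 bp
  [168,175): 7 bp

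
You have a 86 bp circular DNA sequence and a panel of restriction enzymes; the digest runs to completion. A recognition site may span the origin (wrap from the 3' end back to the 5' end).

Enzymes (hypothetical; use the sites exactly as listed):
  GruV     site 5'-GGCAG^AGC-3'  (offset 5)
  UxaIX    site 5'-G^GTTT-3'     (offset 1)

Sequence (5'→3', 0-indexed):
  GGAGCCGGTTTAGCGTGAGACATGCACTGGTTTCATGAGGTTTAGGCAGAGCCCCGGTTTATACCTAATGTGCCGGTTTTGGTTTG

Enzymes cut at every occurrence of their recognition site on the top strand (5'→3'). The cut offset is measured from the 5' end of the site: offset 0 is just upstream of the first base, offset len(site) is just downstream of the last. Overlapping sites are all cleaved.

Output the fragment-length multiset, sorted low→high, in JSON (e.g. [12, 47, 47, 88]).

Scan for sites:
  GruV (GGCAGAGC, off=5): starts [44] → cuts [49]
  UxaIX (GGTTT, off=1): starts [6, 28, 38, 55, 74, 80] → cuts [7, 29, 39, 56, 75, 81]

All cut coordinates (distinct, sorted): [7, 29, 39, 49, 56, 75, 81]

Fragment lengths:
  7→29: 22 bp
  29→39: 10 bp
  39→49: 10 bp
  49→56: 7 bp
  56→75: 19 bp
  75→81: 6 bp
  81→7 (wrap): 86-81+7 = 12 bp

[6,7,10,10,12,19,22]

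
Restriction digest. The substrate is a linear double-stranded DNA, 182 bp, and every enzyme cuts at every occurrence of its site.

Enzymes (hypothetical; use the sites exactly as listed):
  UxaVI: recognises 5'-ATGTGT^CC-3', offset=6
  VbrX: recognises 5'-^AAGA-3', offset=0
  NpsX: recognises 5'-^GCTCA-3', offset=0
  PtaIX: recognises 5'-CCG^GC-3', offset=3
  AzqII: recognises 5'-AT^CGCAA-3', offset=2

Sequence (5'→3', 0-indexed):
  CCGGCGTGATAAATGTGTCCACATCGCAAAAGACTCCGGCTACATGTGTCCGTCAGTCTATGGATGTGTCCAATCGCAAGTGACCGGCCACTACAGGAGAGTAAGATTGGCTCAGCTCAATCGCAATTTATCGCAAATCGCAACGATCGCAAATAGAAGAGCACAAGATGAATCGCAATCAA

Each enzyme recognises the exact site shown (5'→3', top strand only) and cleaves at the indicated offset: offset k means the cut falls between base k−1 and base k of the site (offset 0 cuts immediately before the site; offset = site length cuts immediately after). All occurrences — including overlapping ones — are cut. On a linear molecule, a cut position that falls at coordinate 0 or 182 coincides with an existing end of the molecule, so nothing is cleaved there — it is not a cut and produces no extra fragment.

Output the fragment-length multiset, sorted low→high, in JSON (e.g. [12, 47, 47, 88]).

Per-enzyme occurrences:
  UxaVI (ATGTGTCC, off=6): starts [12, 43, 63] → cuts [18, 49, 69]
  VbrX (AAGA, off=0): starts [29, 102, 156, 164] → cuts [29, 102, 156, 164]
  NpsX (GCTCA, off=0): starts [109, 114] → cuts [109, 114]
  PtaIX (CCGGC, off=3): starts [0, 35, 83] → cuts [3, 38, 86]
  AzqII (ATCGCAA, off=2): starts [22, 72, 119, 129, 136, 145, 171] → cuts [24, 74, 121, 131, 138, 147, 173]

All cut coordinates (distinct, sorted): [3, 18, 24, 29, 38, 49, 69, 74, 86, 102, 109, 114, 121, 131, 138, 147, 156, 164, 173]

Fragment lengths:
  [0,3): 3 bp
  [3,18): 15 bp
  [18,24): 6 bp
  [24,29): 5 bp
  [29,38): 9 bp
  [38,49): 11 bp
  [49,69): 20 bp
  [69,74): 5 bp
  [74,86): 12 bp
  [86,102): 16 bp
  [102,109): 7 bp
  [109,114): 5 bp
  [114,121): 7 bp
  [121,131): 10 bp
  [131,138): 7 bp
  [138,147): 9 bp
  [147,156): 9 bp
  [156,164): 8 bp
  [164,173): 9 bp
  [173,182): 9 bp

[3,5,5,5,6,7,7,7,8,9,9,9,9,9,10,11,12,15,16,20]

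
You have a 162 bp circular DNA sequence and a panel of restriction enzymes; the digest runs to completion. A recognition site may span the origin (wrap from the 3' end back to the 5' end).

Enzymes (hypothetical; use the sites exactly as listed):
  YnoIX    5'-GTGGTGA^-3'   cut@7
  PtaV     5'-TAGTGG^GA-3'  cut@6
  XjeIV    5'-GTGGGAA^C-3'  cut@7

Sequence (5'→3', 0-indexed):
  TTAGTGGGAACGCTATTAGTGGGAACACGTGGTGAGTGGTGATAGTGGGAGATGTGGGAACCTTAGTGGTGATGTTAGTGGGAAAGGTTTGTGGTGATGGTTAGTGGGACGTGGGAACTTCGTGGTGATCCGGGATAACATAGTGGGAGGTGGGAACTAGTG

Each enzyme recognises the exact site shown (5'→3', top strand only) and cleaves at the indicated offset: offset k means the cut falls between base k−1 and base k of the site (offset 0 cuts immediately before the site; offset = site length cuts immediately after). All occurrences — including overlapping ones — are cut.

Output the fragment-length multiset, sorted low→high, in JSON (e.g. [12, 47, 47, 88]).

[3,3,6,7,9,10,10,10,10,11,12,12,12,13,16,18]

Scan for sites:
  YnoIX (GTGGTGA, off=7): starts [28, 35, 65, 90, 121] → cuts [35, 42, 72, 97, 128]
  PtaV (TAGTGGGA, off=6): starts [1, 16, 42, 75, 101, 140] → cuts [7, 22, 48, 81, 107, 146]
  XjeIV (GTGGGAAC, off=7): starts [3, 18, 53, 110, 149] → cuts [10, 25, 60, 117, 156]

All cut coordinates (distinct, sorted): [7, 10, 22, 25, 35, 42, 48, 60, 72, 81, 97, 107, 117, 128, 146, 156]

Fragment lengths:
  7→10: 3 bp
  10→22: 12 bp
  22→25: 3 bp
  25→35: 10 bp
  35→42: 7 bp
  42→48: 6 bp
  48→60: 12 bp
  60→72: 12 bp
  72→81: 9 bp
  81→97: 16 bp
  97→107: 10 bp
  107→117: 10 bp
  117→128: 11 bp
  128→146: 18 bp
  146→156: 10 bp
  156→7 (wrap): 162-156+7 = 13 bp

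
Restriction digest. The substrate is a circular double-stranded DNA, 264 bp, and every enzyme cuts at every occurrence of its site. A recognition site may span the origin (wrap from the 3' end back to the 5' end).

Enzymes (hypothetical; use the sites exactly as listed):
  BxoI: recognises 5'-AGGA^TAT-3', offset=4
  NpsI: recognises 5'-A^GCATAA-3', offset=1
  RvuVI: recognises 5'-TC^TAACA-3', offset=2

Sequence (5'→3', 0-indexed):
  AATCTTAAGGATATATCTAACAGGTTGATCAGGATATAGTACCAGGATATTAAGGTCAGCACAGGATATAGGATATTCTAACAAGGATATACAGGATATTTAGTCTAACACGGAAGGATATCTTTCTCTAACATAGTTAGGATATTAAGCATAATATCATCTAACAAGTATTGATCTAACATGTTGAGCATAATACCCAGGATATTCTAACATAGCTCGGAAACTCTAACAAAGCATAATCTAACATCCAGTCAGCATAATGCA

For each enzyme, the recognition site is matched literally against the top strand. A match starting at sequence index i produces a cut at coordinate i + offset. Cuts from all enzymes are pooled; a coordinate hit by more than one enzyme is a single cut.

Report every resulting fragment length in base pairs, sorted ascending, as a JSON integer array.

[5,5,6,6,7,7,8,9,9,9,10,11,13,13,13,13,14,15,15,17,19,19,21]

Scan for sites:
  BxoI (AGGATAT, off=4): starts [7, 30, 43, 62, 69, 83, 92, 114, 138, 198] → cuts [11, 34, 47, 66, 73, 87, 96, 118, 142, 202]
  NpsI (AGCATAA, off=1): starts [147, 186, 232, 253] → cuts [148, 187, 233, 254]
  RvuVI (TCTAACA, off=2): starts [15, 76, 103, 126, 159, 174, 205, 224, 239] → cuts [17, 78, 105, 128, 161, 176, 207, 226, 241]

Pooled cuts: [11, 17, 34, 47, 66, 73, 78, 87, 96, 105, 118, 128, 142, 148, 161, 176, 187, 202, 207, 226, 233, 241, 254]

Fragment lengths:
  11→17: 6 bp
  17→34: 17 bp
  34→47: 13 bp
  47→66: 19 bp
  66→73: 7 bp
  73→78: 5 bp
  78→87: 9 bp
  87→96: 9 bp
  96→105: 9 bp
  105→118: 13 bp
  118→128: 10 bp
  128→142: 14 bp
  142→148: 6 bp
  148→161: 13 bp
  161→176: 15 bp
  176→187: 11 bp
  187→202: 15 bp
  202→207: 5 bp
  207→226: 19 bp
  226→233: 7 bp
  233→241: 8 bp
  241→254: 13 bp
  254→11 (wrap): 264-254+11 = 21 bp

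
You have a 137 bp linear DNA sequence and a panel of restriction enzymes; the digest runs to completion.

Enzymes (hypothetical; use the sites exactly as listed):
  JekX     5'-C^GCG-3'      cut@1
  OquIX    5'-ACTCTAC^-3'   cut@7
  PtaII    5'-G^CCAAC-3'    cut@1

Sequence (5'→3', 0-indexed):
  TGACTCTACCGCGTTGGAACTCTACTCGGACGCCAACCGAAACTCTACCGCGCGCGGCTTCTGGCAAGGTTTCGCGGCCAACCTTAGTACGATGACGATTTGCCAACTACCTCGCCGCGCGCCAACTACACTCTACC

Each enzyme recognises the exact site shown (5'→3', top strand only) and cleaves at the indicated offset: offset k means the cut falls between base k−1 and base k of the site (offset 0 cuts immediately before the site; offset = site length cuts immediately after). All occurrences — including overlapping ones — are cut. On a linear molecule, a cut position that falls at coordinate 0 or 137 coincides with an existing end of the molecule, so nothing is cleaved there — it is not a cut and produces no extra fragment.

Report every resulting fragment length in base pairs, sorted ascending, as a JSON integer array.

[1,1,1,2,2,2,3,4,7,9,14,15,15,16,20,25]

Per-enzyme occurrences:
  JekX CGCG/1: at [9, 48, 50, 52, 72, 115, 117] ⇒ [10, 49, 51, 53, 73, 116, 118]
  OquIX ACTCTAC/7: at [2, 18, 41, 129] ⇒ [9, 25, 48, 136]
  PtaII GCCAAC/1: at [31, 76, 101, 120] ⇒ [32, 77, 102, 121]

All cut coordinates (distinct, sorted): [9, 10, 25, 32, 48, 49, 51, 53, 73, 77, 102, 116, 118, 121, 136]

Fragments:
  [0,9): 9 bp
  [9,10): 1 bp
  [10,25): 15 bp
  [25,32): 7 bp
  [32,48): 16 bp
  [48,49): 1 bp
  [49,51): 2 bp
  [51,53): 2 bp
  [53,73): 20 bp
  [73,77): 4 bp
  [77,102): 25 bp
  [102,116): 14 bp
  [116,118): 2 bp
  [118,121): 3 bp
  [121,136): 15 bp
  [136,137): 1 bp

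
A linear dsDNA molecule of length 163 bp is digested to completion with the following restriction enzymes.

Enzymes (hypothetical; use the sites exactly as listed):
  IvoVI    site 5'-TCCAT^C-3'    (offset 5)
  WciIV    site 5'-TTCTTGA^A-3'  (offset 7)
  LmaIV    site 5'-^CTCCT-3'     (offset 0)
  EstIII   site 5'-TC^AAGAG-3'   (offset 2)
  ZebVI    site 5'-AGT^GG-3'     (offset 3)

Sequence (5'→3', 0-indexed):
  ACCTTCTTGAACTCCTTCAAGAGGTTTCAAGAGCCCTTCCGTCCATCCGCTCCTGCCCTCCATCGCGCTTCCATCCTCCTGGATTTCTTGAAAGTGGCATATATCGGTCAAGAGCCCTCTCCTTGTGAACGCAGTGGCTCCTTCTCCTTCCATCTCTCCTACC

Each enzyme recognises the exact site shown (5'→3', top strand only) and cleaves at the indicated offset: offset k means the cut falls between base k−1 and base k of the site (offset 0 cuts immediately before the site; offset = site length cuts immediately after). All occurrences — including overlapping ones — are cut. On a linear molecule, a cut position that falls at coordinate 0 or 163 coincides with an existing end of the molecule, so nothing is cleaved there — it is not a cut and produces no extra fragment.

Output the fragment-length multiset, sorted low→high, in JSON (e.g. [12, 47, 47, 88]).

[1,1,2,2,3,4,6,7,8,9,10,10,10,11,14,14,16,17,18]

Site scan:
  IvoVI (TCCATC, off=5): starts [41, 58, 69, 148] → cuts [46, 63, 74, 153]
  WciIV (TTCTTGAA, off=7): starts [3, 84] → cuts [10, 91]
  LmaIV (CTCCT, off=0): starts [11, 49, 75, 118, 137, 143, 155] → cuts [11, 49, 75, 118, 137, 143, 155]
  EstIII (TCAAGAG, off=2): starts [16, 26, 107] → cuts [18, 28, 109]
  ZebVI (AGTGG, off=3): starts [92, 132] → cuts [95, 135]

All cut coordinates (distinct, sorted): [10, 11, 18, 28, 46, 49, 63, 74, 75, 91, 95, 109, 118, 135, 137, 143, 153, 155]

Fragment lengths:
  [0,10): 10 bp
  [10,11): 1 bp
  [11,18): 7 bp
  [18,28): 10 bp
  [28,46): 18 bp
  [46,49): 3 bp
  [49,63): 14 bp
  [63,74): 11 bp
  [74,75): 1 bp
  [75,91): 16 bp
  [91,95): 4 bp
  [95,109): 14 bp
  [109,118): 9 bp
  [118,135): 17 bp
  [135,137): 2 bp
  [137,143): 6 bp
  [143,153): 10 bp
  [153,155): 2 bp
  [155,163): 8 bp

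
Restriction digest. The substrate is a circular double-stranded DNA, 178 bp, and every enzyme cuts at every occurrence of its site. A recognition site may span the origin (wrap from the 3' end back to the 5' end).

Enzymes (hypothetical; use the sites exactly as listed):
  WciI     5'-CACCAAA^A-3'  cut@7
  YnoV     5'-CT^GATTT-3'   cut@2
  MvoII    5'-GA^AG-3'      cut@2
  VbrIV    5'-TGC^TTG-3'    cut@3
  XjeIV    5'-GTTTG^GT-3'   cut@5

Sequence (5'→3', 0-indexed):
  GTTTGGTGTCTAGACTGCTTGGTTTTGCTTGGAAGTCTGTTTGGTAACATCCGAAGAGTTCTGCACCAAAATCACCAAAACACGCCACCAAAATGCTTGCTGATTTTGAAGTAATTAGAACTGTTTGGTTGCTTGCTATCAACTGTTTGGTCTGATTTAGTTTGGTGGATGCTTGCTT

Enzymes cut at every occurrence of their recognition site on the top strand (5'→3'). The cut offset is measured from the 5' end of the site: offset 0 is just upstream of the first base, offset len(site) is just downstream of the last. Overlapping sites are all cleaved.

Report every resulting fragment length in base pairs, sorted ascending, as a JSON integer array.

Per-enzyme occurrences:
  WciI CACCAAAA/7: at [63, 72, 85] ⇒ [70, 79, 92]
  YnoV CTGATTT/2: at [99, 151] ⇒ [101, 153]
  MvoII GAAG/2: at [31, 52, 107] ⇒ [33, 54, 109]
  VbrIV TGCTTG/3: at [15, 25, 93, 129, 169, 173] ⇒ [18, 28, 96, 132, 172, 176]
  XjeIV GTTTGGT/5: at [0, 38, 122, 144, 159] ⇒ [5, 43, 127, 149, 164]

All cut coordinates (distinct, sorted): [5, 18, 28, 33, 43, 54, 70, 79, 92, 96, 101, 109, 127, 132, 149, 153, 164, 172, 176]

Fragments:
  5→18: 13 bp
  18→28: 10 bp
  28→33: 5 bp
  33→43: 10 bp
  43→54: 11 bp
  54→70: 16 bp
  70→79: 9 bp
  79→92: 13 bp
  92→96: 4 bp
  96→101: 5 bp
  101→109: 8 bp
  109→127: 18 bp
  127→132: 5 bp
  132→149: 17 bp
  149→153: 4 bp
  153→164: 11 bp
  164→172: 8 bp
  172→176: 4 bp
  176→5 (wrap): 178-176+5 = 7 bp

[4,4,4,5,5,5,7,8,8,9,10,10,11,11,13,13,16,17,18]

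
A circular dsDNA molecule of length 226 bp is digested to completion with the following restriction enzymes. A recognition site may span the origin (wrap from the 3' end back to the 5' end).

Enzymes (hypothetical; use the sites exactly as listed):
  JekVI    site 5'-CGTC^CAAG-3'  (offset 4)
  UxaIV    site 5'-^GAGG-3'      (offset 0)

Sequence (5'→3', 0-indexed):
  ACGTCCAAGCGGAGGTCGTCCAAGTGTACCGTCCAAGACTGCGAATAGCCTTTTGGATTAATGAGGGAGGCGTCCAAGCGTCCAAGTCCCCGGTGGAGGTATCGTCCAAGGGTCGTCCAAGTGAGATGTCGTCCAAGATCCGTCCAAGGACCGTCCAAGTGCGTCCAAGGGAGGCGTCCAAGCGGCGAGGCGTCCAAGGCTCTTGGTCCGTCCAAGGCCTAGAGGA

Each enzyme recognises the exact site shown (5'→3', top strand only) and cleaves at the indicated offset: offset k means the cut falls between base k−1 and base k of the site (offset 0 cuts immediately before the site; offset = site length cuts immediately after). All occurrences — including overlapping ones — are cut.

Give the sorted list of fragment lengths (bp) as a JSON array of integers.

Scan for sites:
  JekVI (CGTCCAAG, off=4): starts [1, 16, 29, 70, 78, 102, 113, 129, 140, 151, 161, 174, 190, 208] → cuts [5, 20, 33, 74, 82, 106, 117, 133, 144, 155, 165, 178, 194, 212]
  UxaIV (GAGG, off=0): starts [11, 62, 66, 95, 170, 186, 221] → cuts [11, 62, 66, 95, 170, 186, 221]

Pooled cuts: [5, 11, 20, 33, 62, 66, 74, 82, 95, 106, 117, 133, 144, 155, 165, 170, 178, 186, 194, 212, 221]

Fragments:
  5→11: 6 bp
  11→20: 9 bp
  20→33: 13 bp
  33→62: 29 bp
  62→66: 4 bp
  66→74: 8 bp
  74→82: 8 bp
  82→95: 13 bp
  95→106: 11 bp
  106→117: 11 bp
  117→133: 16 bp
  133→144: 11 bp
  144→155: 11 bp
  155→165: 10 bp
  165→170: 5 bp
  170→178: 8 bp
  178→186: 8 bp
  186→194: 8 bp
  194→212: 18 bp
  212→221: 9 bp
  221→5 (wrap): 226-221+5 = 10 bp

[4,5,6,8,8,8,8,8,9,9,10,10,11,11,11,11,13,13,16,18,29]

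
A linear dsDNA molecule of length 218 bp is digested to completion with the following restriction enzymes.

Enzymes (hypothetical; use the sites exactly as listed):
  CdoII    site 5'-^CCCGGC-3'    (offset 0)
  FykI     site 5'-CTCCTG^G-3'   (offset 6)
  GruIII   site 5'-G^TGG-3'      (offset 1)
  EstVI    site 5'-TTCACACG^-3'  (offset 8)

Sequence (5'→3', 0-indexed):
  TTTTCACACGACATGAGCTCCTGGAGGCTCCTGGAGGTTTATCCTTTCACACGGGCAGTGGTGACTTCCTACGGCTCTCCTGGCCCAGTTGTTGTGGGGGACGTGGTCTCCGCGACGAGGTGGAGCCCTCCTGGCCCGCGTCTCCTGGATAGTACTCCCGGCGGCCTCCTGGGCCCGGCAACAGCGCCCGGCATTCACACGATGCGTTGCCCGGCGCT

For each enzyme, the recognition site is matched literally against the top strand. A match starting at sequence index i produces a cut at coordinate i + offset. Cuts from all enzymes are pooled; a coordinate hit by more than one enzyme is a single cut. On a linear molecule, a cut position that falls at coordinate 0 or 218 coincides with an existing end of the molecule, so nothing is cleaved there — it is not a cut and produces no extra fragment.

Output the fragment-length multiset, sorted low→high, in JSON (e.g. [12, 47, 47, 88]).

Per-enzyme occurrences:
  CdoII CCCGGC/0: at [156, 173, 186, 209] ⇒ [156, 173, 186, 209]
  FykI CTCCTGG/6: at [17, 27, 76, 127, 141, 165] ⇒ [23, 33, 82, 133, 147, 171]
  GruIII GTGG/1: at [57, 93, 102, 119] ⇒ [58, 94, 103, 120]
  EstVI TTCACACG/8: at [2, 45, 193] ⇒ [10, 53, 201]

Pooled cuts: [10, 23, 33, 53, 58, 82, 94, 103, 120, 133, 147, 156, 171, 173, 186, 201, 209]

Fragments:
  [0,10): 10 bp
  [10,23): 13 bp
  [23,33): 10 bp
  [33,53): 20 bp
  [53,58): 5 bp
  [58,82): 24 bp
  [82,94): 12 bp
  [94,103): 9 bp
  [103,120): 17 bp
  [120,133): 13 bp
  [133,147): 14 bp
  [147,156): 9 bp
  [156,171): 15 bp
  [171,173): 2 bp
  [173,186): 13 bp
  [186,201): 15 bp
  [201,209): 8 bp
  [209,218): 9 bp

[2,5,8,9,9,9,10,10,12,13,13,13,14,15,15,17,20,24]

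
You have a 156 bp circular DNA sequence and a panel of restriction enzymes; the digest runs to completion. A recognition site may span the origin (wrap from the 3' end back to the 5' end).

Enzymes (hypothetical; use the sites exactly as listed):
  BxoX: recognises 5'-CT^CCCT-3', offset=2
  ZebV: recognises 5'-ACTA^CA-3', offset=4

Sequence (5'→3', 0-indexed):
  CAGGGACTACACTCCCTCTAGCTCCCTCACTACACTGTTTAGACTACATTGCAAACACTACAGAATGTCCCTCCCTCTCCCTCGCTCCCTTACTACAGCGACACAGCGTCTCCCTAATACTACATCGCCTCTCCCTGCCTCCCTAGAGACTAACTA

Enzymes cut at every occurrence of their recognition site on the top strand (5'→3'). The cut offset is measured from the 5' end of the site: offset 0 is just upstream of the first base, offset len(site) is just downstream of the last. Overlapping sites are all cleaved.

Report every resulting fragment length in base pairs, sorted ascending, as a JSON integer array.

Site scan:
  BxoX CTCCCT/2: at [11, 21, 70, 76, 84, 109, 130, 138] ⇒ [13, 23, 72, 78, 86, 111, 132, 140]
  ZebV ACTACA/4: at [5, 28, 42, 56, 91, 118, 152] ⇒ [0, 9, 32, 46, 60, 95, 122]

All cut coordinates (distinct, sorted): [0, 9, 13, 23, 32, 46, 60, 72, 78, 86, 95, 111, 122, 132, 140]

Fragments:
  0→9: 9 bp
  9→13: 4 bp
  13→23: 10 bp
  23→32: 9 bp
  32→46: 14 bp
  46→60: 14 bp
  60→72: 12 bp
  72→78: 6 bp
  78→86: 8 bp
  86→95: 9 bp
  95→111: 16 bp
  111→122: 11 bp
  122→132: 10 bp
  132→140: 8 bp
  140→0 (wrap): 156-140+0 = 16 bp

[4,6,8,8,9,9,9,10,10,11,12,14,14,16,16]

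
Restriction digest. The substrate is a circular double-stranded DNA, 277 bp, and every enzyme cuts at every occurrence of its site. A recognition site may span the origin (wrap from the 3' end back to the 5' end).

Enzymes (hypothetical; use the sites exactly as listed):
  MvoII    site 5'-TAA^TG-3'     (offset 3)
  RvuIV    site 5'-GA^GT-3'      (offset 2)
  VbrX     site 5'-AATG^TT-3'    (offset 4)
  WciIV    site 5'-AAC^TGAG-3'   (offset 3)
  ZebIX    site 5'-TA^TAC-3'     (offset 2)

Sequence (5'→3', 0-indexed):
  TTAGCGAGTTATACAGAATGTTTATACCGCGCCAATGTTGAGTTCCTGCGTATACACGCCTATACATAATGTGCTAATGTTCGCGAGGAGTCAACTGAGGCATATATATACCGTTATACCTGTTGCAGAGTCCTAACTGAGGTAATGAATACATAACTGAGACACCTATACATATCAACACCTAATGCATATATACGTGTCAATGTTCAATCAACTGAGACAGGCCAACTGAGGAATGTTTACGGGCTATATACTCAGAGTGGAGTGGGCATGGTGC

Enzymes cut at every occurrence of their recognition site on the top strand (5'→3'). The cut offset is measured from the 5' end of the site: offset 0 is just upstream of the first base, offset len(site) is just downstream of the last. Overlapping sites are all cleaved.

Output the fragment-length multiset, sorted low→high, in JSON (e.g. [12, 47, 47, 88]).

Per-enzyme occurrences:
  MvoII TAATG/3: at [66, 74, 142, 182] ⇒ [69, 77, 145, 185]
  RvuIV GAGT/2: at [5, 39, 87, 127, 257, 262] ⇒ [7, 41, 89, 129, 259, 264]
  VbrX AATGTT/4: at [16, 33, 75, 201, 234] ⇒ [20, 37, 79, 205, 238]
  WciIV AACTGAG/3: at [92, 134, 154, 212, 226] ⇒ [95, 137, 157, 215, 229]
  ZebIX TATAC/2: at [9, 22, 50, 60, 106, 114, 166, 191, 249] ⇒ [11, 24, 52, 62, 108, 116, 168, 193, 251]

Pooled cuts: [7, 11, 20, 24, 37, 41, 52, 62, 69, 77, 79, 89, 95, 108, 116, 129, 137, 145, 157, 168, 185, 193, 205, 215, 229, 238, 251, 259, 264]

Fragments:
  7→11: 4 bp
  11→20: 9 bp
  20→24: 4 bp
  24→37: 13 bp
  37→41: 4 bp
  41→52: 11 bp
  52→62: 10 bp
  62→69: 7 bp
  69→77: 8 bp
  77→79: 2 bp
  79→89: 10 bp
  89→95: 6 bp
  95→108: 13 bp
  108→116: 8 bp
  116→129: 13 bp
  129→137: 8 bp
  137→145: 8 bp
  145→157: 12 bp
  157→168: 11 bp
  168→185: 17 bp
  185→193: 8 bp
  193→205: 12 bp
  205→215: 10 bp
  215→229: 14 bp
  229→238: 9 bp
  238→251: 13 bp
  251→259: 8 bp
  259→264: 5 bp
  264→7 (wrap): 277-264+7 = 20 bp

[2,4,4,4,5,6,7,8,8,8,8,8,8,9,9,10,10,10,11,11,12,12,13,13,13,13,14,17,20]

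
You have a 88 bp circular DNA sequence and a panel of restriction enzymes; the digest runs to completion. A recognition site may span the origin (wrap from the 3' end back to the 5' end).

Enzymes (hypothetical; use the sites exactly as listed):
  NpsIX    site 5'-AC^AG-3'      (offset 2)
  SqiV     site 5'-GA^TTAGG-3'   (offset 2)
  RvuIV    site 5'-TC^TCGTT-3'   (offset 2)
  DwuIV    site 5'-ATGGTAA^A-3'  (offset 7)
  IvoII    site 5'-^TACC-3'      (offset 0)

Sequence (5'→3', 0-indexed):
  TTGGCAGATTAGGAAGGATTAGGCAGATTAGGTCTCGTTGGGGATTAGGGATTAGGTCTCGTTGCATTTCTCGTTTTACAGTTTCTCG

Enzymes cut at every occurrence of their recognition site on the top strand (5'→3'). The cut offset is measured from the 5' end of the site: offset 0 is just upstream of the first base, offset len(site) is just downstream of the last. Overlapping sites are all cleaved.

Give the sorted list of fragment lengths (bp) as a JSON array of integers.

Site scan:
  NpsIX (ACAG, off=2): starts [77] → cuts [79]
  SqiV (GATTAGG, off=2): starts [6, 16, 25, 42, 49] → cuts [8, 18, 27, 44, 51]
  RvuIV (TCTCGTT, off=2): starts [32, 56, 68, 83] → cuts [34, 58, 70, 85]
  DwuIV (ATGGTAAA, off=7): no sites
  IvoII (TACC, off=0): no sites

All cut coordinates (distinct, sorted): [8, 18, 27, 34, 44, 51, 58, 70, 79, 85]

Fragment lengths:
  8→18: 10 bp
  18→27: 9 bp
  27→34: 7 bp
  34→44: 10 bp
  44→51: 7 bp
  51→58: 7 bp
  58→70: 12 bp
  70→79: 9 bp
  79→85: 6 bp
  85→8 (wrap): 88-85+8 = 11 bp

[6,7,7,7,9,9,10,10,11,12]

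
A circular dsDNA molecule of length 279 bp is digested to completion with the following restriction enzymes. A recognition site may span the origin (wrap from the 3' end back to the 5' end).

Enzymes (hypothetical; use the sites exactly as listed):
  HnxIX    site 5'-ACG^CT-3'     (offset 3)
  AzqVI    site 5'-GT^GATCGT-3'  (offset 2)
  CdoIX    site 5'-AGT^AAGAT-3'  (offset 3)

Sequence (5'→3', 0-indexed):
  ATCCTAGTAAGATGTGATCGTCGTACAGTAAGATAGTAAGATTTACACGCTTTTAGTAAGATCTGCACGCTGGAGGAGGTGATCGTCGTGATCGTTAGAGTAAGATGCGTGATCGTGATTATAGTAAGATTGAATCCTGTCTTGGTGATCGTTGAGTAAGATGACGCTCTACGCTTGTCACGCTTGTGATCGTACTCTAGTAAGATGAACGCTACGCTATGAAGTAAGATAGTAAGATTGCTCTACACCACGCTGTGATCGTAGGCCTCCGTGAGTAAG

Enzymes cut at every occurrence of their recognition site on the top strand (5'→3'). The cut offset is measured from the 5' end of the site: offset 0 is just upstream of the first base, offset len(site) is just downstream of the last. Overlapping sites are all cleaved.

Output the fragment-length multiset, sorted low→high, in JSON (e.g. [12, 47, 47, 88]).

Scan for sites:
  HnxIX ACGCT/3: at [46, 66, 163, 170, 179, 208, 213, 249] ⇒ [49, 69, 166, 173, 182, 211, 216, 252]
  AzqVI GTGATCGT/2: at [13, 78, 87, 108, 144, 185, 254] ⇒ [15, 80, 89, 110, 146, 187, 256]
  CdoIX AGTAAGAT/3: at [5, 26, 34, 54, 98, 122, 154, 198, 222, 230, 273] ⇒ [8, 29, 37, 57, 101, 125, 157, 201, 225, 233, 276]

All cut coordinates (distinct, sorted): [8, 15, 29, 37, 49, 57, 69, 80, 89, 101, 110, 125, 146, 157, 166, 173, 182, 187, 201, 211, 216, 225, 233, 252, 256, 276]

Fragments:
  8→15: 7 bp
  15→29: 14 bp
  29→37: 8 bp
  37→49: 12 bp
  49→57: 8 bp
  57→69: 12 bp
  69→80: 11 bp
  80→89: 9 bp
  89→101: 12 bp
  101→110: 9 bp
  110→125: 15 bp
  125→146: 21 bp
  146→157: 11 bp
  157→166: 9 bp
  166→173: 7 bp
  173→182: 9 bp
  182→187: 5 bp
  187→201: 14 bp
  201→211: 10 bp
  211→216: 5 bp
  216→225: 9 bp
  225→233: 8 bp
  233→252: 19 bp
  252→256: 4 bp
  256→276: 20 bp
  276→8 (wrap): 279-276+8 = 11 bp

[4,5,5,7,7,8,8,8,9,9,9,9,9,10,11,11,11,12,12,12,14,14,15,19,20,21]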